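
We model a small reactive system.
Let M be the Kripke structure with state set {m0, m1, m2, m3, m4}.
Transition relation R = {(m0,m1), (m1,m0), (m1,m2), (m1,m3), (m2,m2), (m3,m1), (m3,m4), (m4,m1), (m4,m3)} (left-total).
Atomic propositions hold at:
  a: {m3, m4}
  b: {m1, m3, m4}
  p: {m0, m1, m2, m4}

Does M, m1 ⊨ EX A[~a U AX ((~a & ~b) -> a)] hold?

Yes

Sat(~a) = {m0, m1, m2}
Sat(~b) = {m0, m2}
Sat(~a & ~b) = {m0, m2}
Sat((~a & ~b) -> a) = {m1, m3, m4}
Sat(AX ((~a & ~b) -> a)) = {s : every successor in {m1, m3, m4}} = {m0, m3, m4}
A[~a U AX ((~a & ~b) -> a)]: least fixpoint, start Z0 = Sat(AX ((~a & ~b) -> a)) = {m0, m3, m4}, add states in Sat(~a) with every successor in Z. Already a fixed point.
Sat(A[~a U AX ((~a & ~b) -> a)]) = {m0, m3, m4}
Sat(EX A[~a U AX ((~a & ~b) -> a)]) = {s : some successor in {m0, m3, m4}} = {m1, m3, m4}
m1 ∈ Sat(EX A[~a U AX ((~a & ~b) -> a)]) = {m1, m3, m4}, so the formula holds at m1.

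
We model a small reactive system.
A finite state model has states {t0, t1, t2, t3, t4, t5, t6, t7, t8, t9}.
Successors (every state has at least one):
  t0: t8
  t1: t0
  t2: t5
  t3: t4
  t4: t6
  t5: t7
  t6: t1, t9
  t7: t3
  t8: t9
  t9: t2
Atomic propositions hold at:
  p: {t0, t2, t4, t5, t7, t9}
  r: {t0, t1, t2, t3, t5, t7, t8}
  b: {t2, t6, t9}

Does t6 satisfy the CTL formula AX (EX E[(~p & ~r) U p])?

Sat(~p) = {t1, t3, t6, t8}
Sat(~r) = {t4, t6, t9}
Sat(~p & ~r) = {t6}
E[(~p & ~r) U p]: least fixpoint, start Z0 = Sat(p) = {t0, t2, t4, t5, t7, t9}, add states in Sat(~p & ~r) with some successor in Z. Z1 = {t0, t2, t4, t5, t6, t7, t9}; fixed.
Sat(E[(~p & ~r) U p]) = {t0, t2, t4, t5, t6, t7, t9}
Sat(EX E[(~p & ~r) U p]) = {s : some successor in {t0, t2, t4, t5, t6, t7, t9}} = {t1, t2, t3, t4, t5, t6, t8, t9}
Sat(AX (EX E[(~p & ~r) U p])) = {s : every successor in {t1, t2, t3, t4, t5, t6, t8, t9}} = {t0, t2, t3, t4, t6, t7, t8, t9}
t6 ∈ Sat(AX (EX E[(~p & ~r) U p])) = {t0, t2, t3, t4, t6, t7, t8, t9}, so the formula holds at t6.

Yes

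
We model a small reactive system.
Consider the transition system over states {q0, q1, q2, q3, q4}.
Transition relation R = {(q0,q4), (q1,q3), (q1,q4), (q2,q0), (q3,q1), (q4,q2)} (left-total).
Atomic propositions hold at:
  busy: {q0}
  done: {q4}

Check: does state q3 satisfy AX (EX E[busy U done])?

Yes

E[busy U done]: least fixpoint, start Z0 = Sat(done) = {q4}, add states in Sat(busy) with some successor in Z. Z1 = {q0, q4}; fixed.
Sat(E[busy U done]) = {q0, q4}
Sat(EX E[busy U done]) = {s : some successor in {q0, q4}} = {q0, q1, q2}
Sat(AX (EX E[busy U done])) = {s : every successor in {q0, q1, q2}} = {q2, q3, q4}
q3 ∈ Sat(AX (EX E[busy U done])) = {q2, q3, q4}, so the formula holds at q3.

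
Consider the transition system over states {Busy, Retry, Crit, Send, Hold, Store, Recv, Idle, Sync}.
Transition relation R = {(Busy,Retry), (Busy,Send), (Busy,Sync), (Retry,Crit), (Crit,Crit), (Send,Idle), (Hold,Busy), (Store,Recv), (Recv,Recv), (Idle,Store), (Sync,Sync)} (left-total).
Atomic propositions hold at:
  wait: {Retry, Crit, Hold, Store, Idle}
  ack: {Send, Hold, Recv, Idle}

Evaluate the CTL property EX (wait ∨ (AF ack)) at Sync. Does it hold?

AF ack: least fixpoint, start Z0 = {Send, Hold, Recv, Idle}, add states with every successor in Z. Z1 = {Send, Hold, Store, Recv, Idle}; fixed.
Sat(AF ack) = {Send, Hold, Store, Recv, Idle}
Sat(wait ∨ (AF ack)) = {Retry, Crit, Send, Hold, Store, Recv, Idle}
Sat(EX (wait ∨ (AF ack))) = {s : some successor in {Retry, Crit, Send, Hold, Store, Recv, Idle}} = {Busy, Retry, Crit, Send, Store, Recv, Idle}
Sync ∉ Sat(EX (wait ∨ (AF ack))) = {Busy, Retry, Crit, Send, Store, Recv, Idle}, so the formula does not hold at Sync.

No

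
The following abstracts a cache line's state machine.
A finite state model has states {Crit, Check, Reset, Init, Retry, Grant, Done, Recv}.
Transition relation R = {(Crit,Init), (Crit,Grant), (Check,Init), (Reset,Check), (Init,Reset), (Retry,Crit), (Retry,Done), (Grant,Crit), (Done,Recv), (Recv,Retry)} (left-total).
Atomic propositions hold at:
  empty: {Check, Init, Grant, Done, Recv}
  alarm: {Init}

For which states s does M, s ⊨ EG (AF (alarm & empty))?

Sat(alarm & empty) = {Init}
AF (alarm & empty): least fixpoint, start Z0 = {Init}, add states with every successor in Z. Z1 = {Check, Init}; Z2 = {Check, Reset, Init}; fixed.
Sat(AF (alarm & empty)) = {Check, Reset, Init}
EG (AF (alarm & empty)): greatest fixpoint, start Z0 = {Check, Reset, Init}, keep only states in Sat with some successor in Z. Already a fixed point.
Sat(EG (AF (alarm & empty))) = {Check, Reset, Init}

{Check, Reset, Init}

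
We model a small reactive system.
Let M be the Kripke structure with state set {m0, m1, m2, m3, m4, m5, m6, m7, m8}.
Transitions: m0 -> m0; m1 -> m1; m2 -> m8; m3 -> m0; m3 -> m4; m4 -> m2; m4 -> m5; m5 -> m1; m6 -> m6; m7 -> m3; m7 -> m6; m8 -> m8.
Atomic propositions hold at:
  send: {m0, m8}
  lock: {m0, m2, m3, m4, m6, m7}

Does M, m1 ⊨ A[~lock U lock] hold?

No

Sat(~lock) = {m1, m5, m8}
A[~lock U lock]: least fixpoint, start Z0 = Sat(lock) = {m0, m2, m3, m4, m6, m7}, add states in Sat(~lock) with every successor in Z. Already a fixed point.
Sat(A[~lock U lock]) = {m0, m2, m3, m4, m6, m7}
m1 ∉ Sat(A[~lock U lock]) = {m0, m2, m3, m4, m6, m7}, so the formula does not hold at m1.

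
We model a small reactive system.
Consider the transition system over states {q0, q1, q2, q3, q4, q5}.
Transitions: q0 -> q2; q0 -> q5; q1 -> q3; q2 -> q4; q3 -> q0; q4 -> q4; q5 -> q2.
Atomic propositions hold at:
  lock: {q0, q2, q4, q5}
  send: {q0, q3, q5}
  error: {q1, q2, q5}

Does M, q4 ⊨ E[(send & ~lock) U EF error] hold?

No

Sat(~lock) = {q1, q3}
Sat(send & ~lock) = {q3}
EF error: least fixpoint, start Z0 = {q1, q2, q5}, add states with some successor in Z. Z1 = {q0, q1, q2, q5}; Z2 = {q0, q1, q2, q3, q5}; fixed.
Sat(EF error) = {q0, q1, q2, q3, q5}
E[(send & ~lock) U EF error]: least fixpoint, start Z0 = Sat(EF error) = {q0, q1, q2, q3, q5}, add states in Sat(send & ~lock) with some successor in Z. Already a fixed point.
Sat(E[(send & ~lock) U EF error]) = {q0, q1, q2, q3, q5}
q4 ∉ Sat(E[(send & ~lock) U EF error]) = {q0, q1, q2, q3, q5}, so the formula does not hold at q4.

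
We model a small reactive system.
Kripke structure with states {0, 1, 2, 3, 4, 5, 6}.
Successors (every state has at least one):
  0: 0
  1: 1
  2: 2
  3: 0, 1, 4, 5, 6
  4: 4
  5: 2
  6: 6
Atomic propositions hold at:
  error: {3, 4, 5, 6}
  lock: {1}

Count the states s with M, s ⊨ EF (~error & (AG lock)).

2

Sat(~error) = {0, 1, 2}
AG lock: greatest fixpoint, start Z0 = {1}, keep only states in Sat with every successor in Z. Already a fixed point.
Sat(AG lock) = {1}
Sat(~error & (AG lock)) = {1}
EF (~error & (AG lock)): least fixpoint, start Z0 = {1}, add states with some successor in Z. Z1 = {1, 3}; fixed.
Sat(EF (~error & (AG lock))) = {1, 3}
|Sat(EF (~error & (AG lock)))| = |{1, 3}| = 2.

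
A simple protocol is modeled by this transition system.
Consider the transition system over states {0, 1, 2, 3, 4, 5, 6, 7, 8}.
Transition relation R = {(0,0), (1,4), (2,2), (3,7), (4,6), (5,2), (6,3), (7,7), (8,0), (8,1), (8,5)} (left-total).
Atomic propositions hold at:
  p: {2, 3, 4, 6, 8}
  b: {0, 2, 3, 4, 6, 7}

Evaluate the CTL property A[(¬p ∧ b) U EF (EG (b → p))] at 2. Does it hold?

Sat(¬p) = {0, 1, 5, 7}
Sat(¬p ∧ b) = {0, 7}
Sat(b → p) = {1, 2, 3, 4, 5, 6, 8}
EG (b → p): greatest fixpoint, start Z0 = {1, 2, 3, 4, 5, 6, 8}, keep only states in Sat with some successor in Z. Z1 = {1, 2, 4, 5, 6, 8}; Z2 = {1, 2, 4, 5, 8}; Z3 = {1, 2, 5, 8}; Z4 = {2, 5, 8}; fixed.
Sat(EG (b → p)) = {2, 5, 8}
EF (EG (b → p)): least fixpoint, start Z0 = {2, 5, 8}, add states with some successor in Z. Already a fixed point.
Sat(EF (EG (b → p))) = {2, 5, 8}
A[(¬p ∧ b) U EF (EG (b → p))]: least fixpoint, start Z0 = Sat(EF (EG (b → p))) = {2, 5, 8}, add states in Sat(¬p ∧ b) with every successor in Z. Already a fixed point.
Sat(A[(¬p ∧ b) U EF (EG (b → p))]) = {2, 5, 8}
2 ∈ Sat(A[(¬p ∧ b) U EF (EG (b → p))]) = {2, 5, 8}, so the formula holds at 2.

Yes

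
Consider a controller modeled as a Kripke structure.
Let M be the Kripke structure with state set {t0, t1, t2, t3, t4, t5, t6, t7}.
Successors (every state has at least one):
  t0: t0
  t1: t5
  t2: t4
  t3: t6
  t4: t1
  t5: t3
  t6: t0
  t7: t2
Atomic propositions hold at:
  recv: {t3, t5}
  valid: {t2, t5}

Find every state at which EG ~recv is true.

{t0, t6}

Sat(~recv) = {t0, t1, t2, t4, t6, t7}
EG ~recv: greatest fixpoint, start Z0 = {t0, t1, t2, t4, t6, t7}, keep only states in Sat with some successor in Z. Z1 = {t0, t2, t4, t6, t7}; Z2 = {t0, t2, t6, t7}; Z3 = {t0, t6, t7}; Z4 = {t0, t6}; fixed.
Sat(EG ~recv) = {t0, t6}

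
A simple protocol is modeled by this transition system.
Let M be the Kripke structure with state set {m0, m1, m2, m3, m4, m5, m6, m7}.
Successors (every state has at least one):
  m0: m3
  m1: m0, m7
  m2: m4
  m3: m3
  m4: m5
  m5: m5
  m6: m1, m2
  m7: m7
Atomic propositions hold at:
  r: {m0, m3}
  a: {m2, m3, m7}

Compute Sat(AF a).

{m0, m1, m2, m3, m6, m7}

AF a: least fixpoint, start Z0 = {m2, m3, m7}, add states with every successor in Z. Z1 = {m0, m2, m3, m7}; Z2 = {m0, m1, m2, m3, m7}; Z3 = {m0, m1, m2, m3, m6, m7}; fixed.
Sat(AF a) = {m0, m1, m2, m3, m6, m7}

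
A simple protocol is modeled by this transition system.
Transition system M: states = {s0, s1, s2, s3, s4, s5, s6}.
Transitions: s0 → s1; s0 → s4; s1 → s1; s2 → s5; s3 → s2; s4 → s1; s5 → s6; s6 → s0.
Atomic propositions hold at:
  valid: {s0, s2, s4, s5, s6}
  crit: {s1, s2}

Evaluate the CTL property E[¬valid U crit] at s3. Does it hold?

Sat(¬valid) = {s1, s3}
E[¬valid U crit]: least fixpoint, start Z0 = Sat(crit) = {s1, s2}, add states in Sat(¬valid) with some successor in Z. Z1 = {s1, s2, s3}; fixed.
Sat(E[¬valid U crit]) = {s1, s2, s3}
s3 ∈ Sat(E[¬valid U crit]) = {s1, s2, s3}, so the formula holds at s3.

Yes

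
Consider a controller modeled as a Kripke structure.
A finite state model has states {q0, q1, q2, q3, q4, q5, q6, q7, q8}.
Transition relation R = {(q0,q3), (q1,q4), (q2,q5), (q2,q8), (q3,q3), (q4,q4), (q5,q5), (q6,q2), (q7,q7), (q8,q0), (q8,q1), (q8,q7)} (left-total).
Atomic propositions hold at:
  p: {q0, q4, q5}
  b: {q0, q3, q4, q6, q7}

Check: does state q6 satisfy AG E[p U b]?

E[p U b]: least fixpoint, start Z0 = Sat(b) = {q0, q3, q4, q6, q7}, add states in Sat(p) with some successor in Z. Already a fixed point.
Sat(E[p U b]) = {q0, q3, q4, q6, q7}
AG E[p U b]: greatest fixpoint, start Z0 = {q0, q3, q4, q6, q7}, keep only states in Sat with every successor in Z. Z1 = {q0, q3, q4, q7}; fixed.
Sat(AG E[p U b]) = {q0, q3, q4, q7}
q6 ∉ Sat(AG E[p U b]) = {q0, q3, q4, q7}, so the formula does not hold at q6.

No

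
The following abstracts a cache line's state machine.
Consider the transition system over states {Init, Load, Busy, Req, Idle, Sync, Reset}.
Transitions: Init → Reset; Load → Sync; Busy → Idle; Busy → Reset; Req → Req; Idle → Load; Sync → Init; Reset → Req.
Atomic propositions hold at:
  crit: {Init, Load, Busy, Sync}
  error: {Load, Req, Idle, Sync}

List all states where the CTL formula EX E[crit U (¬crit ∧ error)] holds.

{Busy, Req, Reset}

Sat(¬crit) = {Req, Idle, Reset}
Sat(¬crit ∧ error) = {Req, Idle}
E[crit U (¬crit ∧ error)]: least fixpoint, start Z0 = Sat((¬crit ∧ error)) = {Req, Idle}, add states in Sat(crit) with some successor in Z. Z1 = {Busy, Req, Idle}; fixed.
Sat(E[crit U (¬crit ∧ error)]) = {Busy, Req, Idle}
Sat(EX E[crit U (¬crit ∧ error)]) = {s : some successor in {Busy, Req, Idle}} = {Busy, Req, Reset}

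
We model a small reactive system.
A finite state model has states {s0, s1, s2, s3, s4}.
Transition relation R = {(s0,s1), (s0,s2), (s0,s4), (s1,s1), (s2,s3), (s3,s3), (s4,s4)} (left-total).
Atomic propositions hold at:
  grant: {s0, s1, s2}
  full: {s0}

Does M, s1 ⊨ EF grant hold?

EF grant: least fixpoint, start Z0 = {s0, s1, s2}, add states with some successor in Z. Already a fixed point.
Sat(EF grant) = {s0, s1, s2}
s1 ∈ Sat(EF grant) = {s0, s1, s2}, so the formula holds at s1.

Yes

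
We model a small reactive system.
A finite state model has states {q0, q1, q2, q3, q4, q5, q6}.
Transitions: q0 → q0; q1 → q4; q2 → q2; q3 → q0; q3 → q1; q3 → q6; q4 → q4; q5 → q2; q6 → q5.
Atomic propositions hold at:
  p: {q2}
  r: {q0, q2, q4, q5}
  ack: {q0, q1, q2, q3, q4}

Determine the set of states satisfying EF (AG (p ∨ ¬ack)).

{q2, q3, q5, q6}

Sat(¬ack) = {q5, q6}
Sat(p ∨ ¬ack) = {q2, q5, q6}
AG (p ∨ ¬ack): greatest fixpoint, start Z0 = {q2, q5, q6}, keep only states in Sat with every successor in Z. Already a fixed point.
Sat(AG (p ∨ ¬ack)) = {q2, q5, q6}
EF (AG (p ∨ ¬ack)): least fixpoint, start Z0 = {q2, q5, q6}, add states with some successor in Z. Z1 = {q2, q3, q5, q6}; fixed.
Sat(EF (AG (p ∨ ¬ack))) = {q2, q3, q5, q6}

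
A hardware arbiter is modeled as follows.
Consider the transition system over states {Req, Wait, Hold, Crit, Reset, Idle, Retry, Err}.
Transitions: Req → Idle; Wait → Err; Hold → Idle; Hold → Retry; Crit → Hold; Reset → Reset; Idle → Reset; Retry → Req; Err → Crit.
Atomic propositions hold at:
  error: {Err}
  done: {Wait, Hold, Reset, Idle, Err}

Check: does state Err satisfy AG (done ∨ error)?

No

Sat(done ∨ error) = {Wait, Hold, Reset, Idle, Err}
AG (done ∨ error): greatest fixpoint, start Z0 = {Wait, Hold, Reset, Idle, Err}, keep only states in Sat with every successor in Z. Z1 = {Wait, Reset, Idle}; Z2 = {Reset, Idle}; fixed.
Sat(AG (done ∨ error)) = {Reset, Idle}
Err ∉ Sat(AG (done ∨ error)) = {Reset, Idle}, so the formula does not hold at Err.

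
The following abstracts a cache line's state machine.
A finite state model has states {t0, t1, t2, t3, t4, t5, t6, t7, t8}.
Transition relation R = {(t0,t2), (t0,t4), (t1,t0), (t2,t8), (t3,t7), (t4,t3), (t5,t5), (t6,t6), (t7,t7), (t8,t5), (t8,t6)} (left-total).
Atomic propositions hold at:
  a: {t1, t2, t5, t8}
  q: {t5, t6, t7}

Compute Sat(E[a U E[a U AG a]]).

AG a: greatest fixpoint, start Z0 = {t1, t2, t5, t8}, keep only states in Sat with every successor in Z. Z1 = {t2, t5}; Z2 = {t5}; fixed.
Sat(AG a) = {t5}
E[a U AG a]: least fixpoint, start Z0 = Sat(AG a) = {t5}, add states in Sat(a) with some successor in Z. Z1 = {t5, t8}; Z2 = {t2, t5, t8}; fixed.
Sat(E[a U AG a]) = {t2, t5, t8}
E[a U E[a U AG a]]: least fixpoint, start Z0 = Sat(E[a U AG a]) = {t2, t5, t8}, add states in Sat(a) with some successor in Z. Already a fixed point.
Sat(E[a U E[a U AG a]]) = {t2, t5, t8}

{t2, t5, t8}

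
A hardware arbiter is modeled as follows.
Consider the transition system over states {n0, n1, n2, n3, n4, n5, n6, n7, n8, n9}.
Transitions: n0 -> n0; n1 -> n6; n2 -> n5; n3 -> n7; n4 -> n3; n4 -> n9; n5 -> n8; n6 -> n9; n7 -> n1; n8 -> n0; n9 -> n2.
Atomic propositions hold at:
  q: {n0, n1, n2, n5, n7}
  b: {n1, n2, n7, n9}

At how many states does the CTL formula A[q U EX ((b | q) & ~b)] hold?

4

Sat(b | q) = {n0, n1, n2, n5, n7, n9}
Sat(~b) = {n0, n3, n4, n5, n6, n8}
Sat((b | q) & ~b) = {n0, n5}
Sat(EX ((b | q) & ~b)) = {s : some successor in {n0, n5}} = {n0, n2, n8}
A[q U EX ((b | q) & ~b)]: least fixpoint, start Z0 = Sat(EX ((b | q) & ~b)) = {n0, n2, n8}, add states in Sat(q) with every successor in Z. Z1 = {n0, n2, n5, n8}; fixed.
Sat(A[q U EX ((b | q) & ~b)]) = {n0, n2, n5, n8}
|Sat(A[q U EX ((b | q) & ~b)])| = |{n0, n2, n5, n8}| = 4.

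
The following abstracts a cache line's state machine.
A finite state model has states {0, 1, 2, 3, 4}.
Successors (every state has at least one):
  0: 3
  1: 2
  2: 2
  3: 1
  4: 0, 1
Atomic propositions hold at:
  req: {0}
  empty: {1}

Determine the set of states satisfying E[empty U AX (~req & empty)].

Sat(~req) = {1, 2, 3, 4}
Sat(~req & empty) = {1}
Sat(AX (~req & empty)) = {s : every successor in {1}} = {3}
E[empty U AX (~req & empty)]: least fixpoint, start Z0 = Sat(AX (~req & empty)) = {3}, add states in Sat(empty) with some successor in Z. Already a fixed point.
Sat(E[empty U AX (~req & empty)]) = {3}

{3}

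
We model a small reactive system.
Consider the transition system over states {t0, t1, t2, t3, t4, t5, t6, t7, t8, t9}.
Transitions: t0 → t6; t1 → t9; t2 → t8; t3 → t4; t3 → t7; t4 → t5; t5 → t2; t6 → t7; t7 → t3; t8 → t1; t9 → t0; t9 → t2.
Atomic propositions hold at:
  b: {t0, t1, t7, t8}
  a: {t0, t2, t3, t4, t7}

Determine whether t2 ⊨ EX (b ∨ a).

Sat(b ∨ a) = {t0, t1, t2, t3, t4, t7, t8}
Sat(EX (b ∨ a)) = {s : some successor in {t0, t1, t2, t3, t4, t7, t8}} = {t2, t3, t5, t6, t7, t8, t9}
t2 ∈ Sat(EX (b ∨ a)) = {t2, t3, t5, t6, t7, t8, t9}, so the formula holds at t2.

Yes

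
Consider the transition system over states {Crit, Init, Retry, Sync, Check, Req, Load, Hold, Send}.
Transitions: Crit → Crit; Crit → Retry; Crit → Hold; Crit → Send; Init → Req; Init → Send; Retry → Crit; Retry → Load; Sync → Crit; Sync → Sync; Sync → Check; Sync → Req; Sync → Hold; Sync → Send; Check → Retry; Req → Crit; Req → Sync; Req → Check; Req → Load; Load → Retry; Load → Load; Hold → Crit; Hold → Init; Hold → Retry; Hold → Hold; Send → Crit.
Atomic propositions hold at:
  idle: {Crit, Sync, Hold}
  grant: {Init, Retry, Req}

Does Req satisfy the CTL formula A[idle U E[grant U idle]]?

E[grant U idle]: least fixpoint, start Z0 = Sat(idle) = {Crit, Sync, Hold}, add states in Sat(grant) with some successor in Z. Z1 = {Crit, Retry, Sync, Req, Hold}; Z2 = {Crit, Init, Retry, Sync, Req, Hold}; fixed.
Sat(E[grant U idle]) = {Crit, Init, Retry, Sync, Req, Hold}
A[idle U E[grant U idle]]: least fixpoint, start Z0 = Sat(E[grant U idle]) = {Crit, Init, Retry, Sync, Req, Hold}, add states in Sat(idle) with every successor in Z. Already a fixed point.
Sat(A[idle U E[grant U idle]]) = {Crit, Init, Retry, Sync, Req, Hold}
Req ∈ Sat(A[idle U E[grant U idle]]) = {Crit, Init, Retry, Sync, Req, Hold}, so the formula holds at Req.

Yes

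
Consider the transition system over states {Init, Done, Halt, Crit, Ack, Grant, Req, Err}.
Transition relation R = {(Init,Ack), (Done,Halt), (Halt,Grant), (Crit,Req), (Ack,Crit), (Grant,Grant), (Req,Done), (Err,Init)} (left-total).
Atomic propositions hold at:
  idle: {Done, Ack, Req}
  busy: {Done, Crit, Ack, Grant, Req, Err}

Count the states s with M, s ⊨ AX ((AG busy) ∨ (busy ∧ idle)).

5

AG busy: greatest fixpoint, start Z0 = {Done, Crit, Ack, Grant, Req, Err}, keep only states in Sat with every successor in Z. Z1 = {Crit, Ack, Grant, Req}; Z2 = {Crit, Ack, Grant}; Z3 = {Ack, Grant}; Z4 = {Grant}; fixed.
Sat(AG busy) = {Grant}
Sat(busy ∧ idle) = {Done, Ack, Req}
Sat((AG busy) ∨ (busy ∧ idle)) = {Done, Ack, Grant, Req}
Sat(AX ((AG busy) ∨ (busy ∧ idle))) = {s : every successor in {Done, Ack, Grant, Req}} = {Init, Halt, Crit, Grant, Req}
|Sat(AX ((AG busy) ∨ (busy ∧ idle)))| = |{Init, Halt, Crit, Grant, Req}| = 5.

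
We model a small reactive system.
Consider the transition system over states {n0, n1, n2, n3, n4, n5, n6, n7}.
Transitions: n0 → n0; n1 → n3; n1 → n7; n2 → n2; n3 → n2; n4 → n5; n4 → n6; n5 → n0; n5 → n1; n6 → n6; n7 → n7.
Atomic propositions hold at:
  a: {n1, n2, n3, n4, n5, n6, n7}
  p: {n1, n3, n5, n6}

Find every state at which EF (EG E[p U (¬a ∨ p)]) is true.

Sat(¬a) = {n0}
Sat(¬a ∨ p) = {n0, n1, n3, n5, n6}
E[p U (¬a ∨ p)]: least fixpoint, start Z0 = Sat((¬a ∨ p)) = {n0, n1, n3, n5, n6}, add states in Sat(p) with some successor in Z. Already a fixed point.
Sat(E[p U (¬a ∨ p)]) = {n0, n1, n3, n5, n6}
EG E[p U (¬a ∨ p)]: greatest fixpoint, start Z0 = {n0, n1, n3, n5, n6}, keep only states in Sat with some successor in Z. Z1 = {n0, n1, n5, n6}; Z2 = {n0, n5, n6}; fixed.
Sat(EG E[p U (¬a ∨ p)]) = {n0, n5, n6}
EF (EG E[p U (¬a ∨ p)]): least fixpoint, start Z0 = {n0, n5, n6}, add states with some successor in Z. Z1 = {n0, n4, n5, n6}; fixed.
Sat(EF (EG E[p U (¬a ∨ p)])) = {n0, n4, n5, n6}

{n0, n4, n5, n6}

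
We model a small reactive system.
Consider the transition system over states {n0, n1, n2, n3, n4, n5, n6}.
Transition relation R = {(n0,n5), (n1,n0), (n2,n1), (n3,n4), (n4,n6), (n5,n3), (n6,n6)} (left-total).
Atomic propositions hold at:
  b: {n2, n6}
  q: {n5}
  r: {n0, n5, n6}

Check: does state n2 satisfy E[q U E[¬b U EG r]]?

Sat(¬b) = {n0, n1, n3, n4, n5}
EG r: greatest fixpoint, start Z0 = {n0, n5, n6}, keep only states in Sat with some successor in Z. Z1 = {n0, n6}; Z2 = {n6}; fixed.
Sat(EG r) = {n6}
E[¬b U EG r]: least fixpoint, start Z0 = Sat(EG r) = {n6}, add states in Sat(¬b) with some successor in Z. Z1 = {n4, n6}; Z2 = {n3, n4, n6}; Z3 = {n3, n4, n5, n6}; Z4 = {n0, n3, n4, n5, n6}; Z5 = {n0, n1, n3, n4, n5, n6}; fixed.
Sat(E[¬b U EG r]) = {n0, n1, n3, n4, n5, n6}
E[q U E[¬b U EG r]]: least fixpoint, start Z0 = Sat(E[¬b U EG r]) = {n0, n1, n3, n4, n5, n6}, add states in Sat(q) with some successor in Z. Already a fixed point.
Sat(E[q U E[¬b U EG r]]) = {n0, n1, n3, n4, n5, n6}
n2 ∉ Sat(E[q U E[¬b U EG r]]) = {n0, n1, n3, n4, n5, n6}, so the formula does not hold at n2.

No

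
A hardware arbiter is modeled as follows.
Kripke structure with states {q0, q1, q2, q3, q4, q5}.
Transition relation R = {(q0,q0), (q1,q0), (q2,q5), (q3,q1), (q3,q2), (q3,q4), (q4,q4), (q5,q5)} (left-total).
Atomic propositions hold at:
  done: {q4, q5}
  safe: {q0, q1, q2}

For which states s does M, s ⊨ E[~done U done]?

Sat(~done) = {q0, q1, q2, q3}
E[~done U done]: least fixpoint, start Z0 = Sat(done) = {q4, q5}, add states in Sat(~done) with some successor in Z. Z1 = {q2, q3, q4, q5}; fixed.
Sat(E[~done U done]) = {q2, q3, q4, q5}

{q2, q3, q4, q5}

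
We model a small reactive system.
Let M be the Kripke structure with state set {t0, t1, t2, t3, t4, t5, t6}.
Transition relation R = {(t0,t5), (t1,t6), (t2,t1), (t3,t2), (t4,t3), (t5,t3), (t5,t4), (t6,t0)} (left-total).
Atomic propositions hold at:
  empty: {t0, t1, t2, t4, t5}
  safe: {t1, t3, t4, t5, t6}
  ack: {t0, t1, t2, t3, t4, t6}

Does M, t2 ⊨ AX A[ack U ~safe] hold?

Sat(~safe) = {t0, t2}
A[ack U ~safe]: least fixpoint, start Z0 = Sat(~safe) = {t0, t2}, add states in Sat(ack) with every successor in Z. Z1 = {t0, t2, t3, t6}; Z2 = {t0, t1, t2, t3, t4, t6}; fixed.
Sat(A[ack U ~safe]) = {t0, t1, t2, t3, t4, t6}
Sat(AX A[ack U ~safe]) = {s : every successor in {t0, t1, t2, t3, t4, t6}} = {t1, t2, t3, t4, t5, t6}
t2 ∈ Sat(AX A[ack U ~safe]) = {t1, t2, t3, t4, t5, t6}, so the formula holds at t2.

Yes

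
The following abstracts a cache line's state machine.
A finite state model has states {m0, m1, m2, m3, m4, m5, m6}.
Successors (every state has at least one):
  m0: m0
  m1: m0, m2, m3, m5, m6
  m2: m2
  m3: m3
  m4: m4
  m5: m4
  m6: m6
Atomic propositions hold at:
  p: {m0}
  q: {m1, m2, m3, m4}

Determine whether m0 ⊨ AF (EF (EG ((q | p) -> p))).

Yes

Sat(q | p) = {m0, m1, m2, m3, m4}
Sat((q | p) -> p) = {m0, m5, m6}
EG ((q | p) -> p): greatest fixpoint, start Z0 = {m0, m5, m6}, keep only states in Sat with some successor in Z. Z1 = {m0, m6}; fixed.
Sat(EG ((q | p) -> p)) = {m0, m6}
EF (EG ((q | p) -> p)): least fixpoint, start Z0 = {m0, m6}, add states with some successor in Z. Z1 = {m0, m1, m6}; fixed.
Sat(EF (EG ((q | p) -> p))) = {m0, m1, m6}
AF (EF (EG ((q | p) -> p))): least fixpoint, start Z0 = {m0, m1, m6}, add states with every successor in Z. Already a fixed point.
Sat(AF (EF (EG ((q | p) -> p)))) = {m0, m1, m6}
m0 ∈ Sat(AF (EF (EG ((q | p) -> p)))) = {m0, m1, m6}, so the formula holds at m0.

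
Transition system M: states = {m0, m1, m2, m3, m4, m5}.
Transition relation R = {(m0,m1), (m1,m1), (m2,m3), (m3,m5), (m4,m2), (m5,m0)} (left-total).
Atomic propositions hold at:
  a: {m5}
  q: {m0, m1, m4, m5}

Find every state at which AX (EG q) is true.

EG q: greatest fixpoint, start Z0 = {m0, m1, m4, m5}, keep only states in Sat with some successor in Z. Z1 = {m0, m1, m5}; fixed.
Sat(EG q) = {m0, m1, m5}
Sat(AX (EG q)) = {s : every successor in {m0, m1, m5}} = {m0, m1, m3, m5}

{m0, m1, m3, m5}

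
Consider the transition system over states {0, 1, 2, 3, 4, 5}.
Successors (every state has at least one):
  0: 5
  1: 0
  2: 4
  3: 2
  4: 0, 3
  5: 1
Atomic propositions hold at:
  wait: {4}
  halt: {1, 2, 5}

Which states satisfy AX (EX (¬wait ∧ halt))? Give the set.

Sat(¬wait) = {0, 1, 2, 3, 5}
Sat(¬wait ∧ halt) = {1, 2, 5}
Sat(EX (¬wait ∧ halt)) = {s : some successor in {1, 2, 5}} = {0, 3, 5}
Sat(AX (EX (¬wait ∧ halt))) = {s : every successor in {0, 3, 5}} = {0, 1, 4}

{0, 1, 4}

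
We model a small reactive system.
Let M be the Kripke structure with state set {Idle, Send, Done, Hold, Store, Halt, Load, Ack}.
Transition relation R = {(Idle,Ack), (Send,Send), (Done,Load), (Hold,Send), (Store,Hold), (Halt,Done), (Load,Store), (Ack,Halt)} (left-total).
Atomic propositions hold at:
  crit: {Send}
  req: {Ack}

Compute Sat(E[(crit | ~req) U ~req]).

{Idle, Send, Done, Hold, Store, Halt, Load}

Sat(~req) = {Idle, Send, Done, Hold, Store, Halt, Load}
Sat(crit | ~req) = {Idle, Send, Done, Hold, Store, Halt, Load}
E[(crit | ~req) U ~req]: least fixpoint, start Z0 = Sat(~req) = {Idle, Send, Done, Hold, Store, Halt, Load}, add states in Sat(crit | ~req) with some successor in Z. Already a fixed point.
Sat(E[(crit | ~req) U ~req]) = {Idle, Send, Done, Hold, Store, Halt, Load}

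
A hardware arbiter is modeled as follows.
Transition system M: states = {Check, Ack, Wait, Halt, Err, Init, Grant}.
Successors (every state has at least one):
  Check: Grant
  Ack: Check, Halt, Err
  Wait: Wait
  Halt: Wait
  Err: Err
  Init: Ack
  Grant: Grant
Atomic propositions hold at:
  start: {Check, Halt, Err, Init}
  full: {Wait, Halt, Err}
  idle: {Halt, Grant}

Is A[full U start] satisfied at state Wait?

No

A[full U start]: least fixpoint, start Z0 = Sat(start) = {Check, Halt, Err, Init}, add states in Sat(full) with every successor in Z. Already a fixed point.
Sat(A[full U start]) = {Check, Halt, Err, Init}
Wait ∉ Sat(A[full U start]) = {Check, Halt, Err, Init}, so the formula does not hold at Wait.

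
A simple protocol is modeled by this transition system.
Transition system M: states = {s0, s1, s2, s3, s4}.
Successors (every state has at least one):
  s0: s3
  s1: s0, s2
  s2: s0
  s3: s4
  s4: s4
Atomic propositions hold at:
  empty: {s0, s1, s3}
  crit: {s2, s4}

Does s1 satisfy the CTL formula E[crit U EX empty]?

Sat(EX empty) = {s : some successor in {s0, s1, s3}} = {s0, s1, s2}
E[crit U EX empty]: least fixpoint, start Z0 = Sat(EX empty) = {s0, s1, s2}, add states in Sat(crit) with some successor in Z. Already a fixed point.
Sat(E[crit U EX empty]) = {s0, s1, s2}
s1 ∈ Sat(E[crit U EX empty]) = {s0, s1, s2}, so the formula holds at s1.

Yes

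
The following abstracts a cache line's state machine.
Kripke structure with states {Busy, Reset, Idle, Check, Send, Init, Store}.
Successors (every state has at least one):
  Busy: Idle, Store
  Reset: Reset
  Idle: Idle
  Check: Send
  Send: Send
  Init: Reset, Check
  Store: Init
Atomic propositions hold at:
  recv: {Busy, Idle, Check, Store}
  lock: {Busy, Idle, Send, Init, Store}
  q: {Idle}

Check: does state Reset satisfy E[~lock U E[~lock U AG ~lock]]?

Sat(~lock) = {Reset, Check}
AG ~lock: greatest fixpoint, start Z0 = {Reset, Check}, keep only states in Sat with every successor in Z. Z1 = {Reset}; fixed.
Sat(AG ~lock) = {Reset}
E[~lock U AG ~lock]: least fixpoint, start Z0 = Sat(AG ~lock) = {Reset}, add states in Sat(~lock) with some successor in Z. Already a fixed point.
Sat(E[~lock U AG ~lock]) = {Reset}
E[~lock U E[~lock U AG ~lock]]: least fixpoint, start Z0 = Sat(E[~lock U AG ~lock]) = {Reset}, add states in Sat(~lock) with some successor in Z. Already a fixed point.
Sat(E[~lock U E[~lock U AG ~lock]]) = {Reset}
Reset ∈ Sat(E[~lock U E[~lock U AG ~lock]]) = {Reset}, so the formula holds at Reset.

Yes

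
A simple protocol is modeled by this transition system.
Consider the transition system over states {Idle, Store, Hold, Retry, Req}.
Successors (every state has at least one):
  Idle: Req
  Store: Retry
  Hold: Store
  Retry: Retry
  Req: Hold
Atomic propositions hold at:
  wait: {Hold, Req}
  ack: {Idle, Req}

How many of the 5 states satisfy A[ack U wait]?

3

A[ack U wait]: least fixpoint, start Z0 = Sat(wait) = {Hold, Req}, add states in Sat(ack) with every successor in Z. Z1 = {Idle, Hold, Req}; fixed.
Sat(A[ack U wait]) = {Idle, Hold, Req}
|Sat(A[ack U wait])| = |{Idle, Hold, Req}| = 3.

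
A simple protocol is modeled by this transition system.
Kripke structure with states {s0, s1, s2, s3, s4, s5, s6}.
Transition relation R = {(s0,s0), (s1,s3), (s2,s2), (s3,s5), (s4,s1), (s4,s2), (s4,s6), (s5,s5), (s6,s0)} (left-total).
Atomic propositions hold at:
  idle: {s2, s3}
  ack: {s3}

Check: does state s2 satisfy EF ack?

No

EF ack: least fixpoint, start Z0 = {s3}, add states with some successor in Z. Z1 = {s1, s3}; Z2 = {s1, s3, s4}; fixed.
Sat(EF ack) = {s1, s3, s4}
s2 ∉ Sat(EF ack) = {s1, s3, s4}, so the formula does not hold at s2.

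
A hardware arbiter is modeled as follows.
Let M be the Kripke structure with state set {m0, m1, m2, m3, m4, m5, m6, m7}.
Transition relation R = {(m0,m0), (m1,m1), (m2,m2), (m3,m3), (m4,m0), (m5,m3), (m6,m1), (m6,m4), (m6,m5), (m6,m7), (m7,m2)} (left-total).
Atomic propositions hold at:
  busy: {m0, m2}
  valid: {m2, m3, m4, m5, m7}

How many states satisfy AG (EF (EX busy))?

Sat(EX busy) = {s : some successor in {m0, m2}} = {m0, m2, m4, m7}
EF (EX busy): least fixpoint, start Z0 = {m0, m2, m4, m7}, add states with some successor in Z. Z1 = {m0, m2, m4, m6, m7}; fixed.
Sat(EF (EX busy)) = {m0, m2, m4, m6, m7}
AG (EF (EX busy)): greatest fixpoint, start Z0 = {m0, m2, m4, m6, m7}, keep only states in Sat with every successor in Z. Z1 = {m0, m2, m4, m7}; fixed.
Sat(AG (EF (EX busy))) = {m0, m2, m4, m7}
|Sat(AG (EF (EX busy)))| = |{m0, m2, m4, m7}| = 4.

4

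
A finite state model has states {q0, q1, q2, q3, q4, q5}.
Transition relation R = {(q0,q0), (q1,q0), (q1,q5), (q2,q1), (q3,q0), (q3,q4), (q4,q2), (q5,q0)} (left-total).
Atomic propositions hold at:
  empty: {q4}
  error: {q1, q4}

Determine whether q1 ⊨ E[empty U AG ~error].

No

Sat(~error) = {q0, q2, q3, q5}
AG ~error: greatest fixpoint, start Z0 = {q0, q2, q3, q5}, keep only states in Sat with every successor in Z. Z1 = {q0, q5}; fixed.
Sat(AG ~error) = {q0, q5}
E[empty U AG ~error]: least fixpoint, start Z0 = Sat(AG ~error) = {q0, q5}, add states in Sat(empty) with some successor in Z. Already a fixed point.
Sat(E[empty U AG ~error]) = {q0, q5}
q1 ∉ Sat(E[empty U AG ~error]) = {q0, q5}, so the formula does not hold at q1.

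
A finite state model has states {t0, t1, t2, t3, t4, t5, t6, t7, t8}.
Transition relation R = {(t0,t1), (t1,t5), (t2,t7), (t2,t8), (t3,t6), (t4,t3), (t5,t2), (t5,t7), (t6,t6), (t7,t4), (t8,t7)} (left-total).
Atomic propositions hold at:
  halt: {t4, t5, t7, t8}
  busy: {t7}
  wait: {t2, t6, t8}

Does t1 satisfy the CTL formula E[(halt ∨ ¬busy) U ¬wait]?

Yes

Sat(¬busy) = {t0, t1, t2, t3, t4, t5, t6, t8}
Sat(halt ∨ ¬busy) = {t0, t1, t2, t3, t4, t5, t6, t7, t8}
Sat(¬wait) = {t0, t1, t3, t4, t5, t7}
E[(halt ∨ ¬busy) U ¬wait]: least fixpoint, start Z0 = Sat(¬wait) = {t0, t1, t3, t4, t5, t7}, add states in Sat(halt ∨ ¬busy) with some successor in Z. Z1 = {t0, t1, t2, t3, t4, t5, t7, t8}; fixed.
Sat(E[(halt ∨ ¬busy) U ¬wait]) = {t0, t1, t2, t3, t4, t5, t7, t8}
t1 ∈ Sat(E[(halt ∨ ¬busy) U ¬wait]) = {t0, t1, t2, t3, t4, t5, t7, t8}, so the formula holds at t1.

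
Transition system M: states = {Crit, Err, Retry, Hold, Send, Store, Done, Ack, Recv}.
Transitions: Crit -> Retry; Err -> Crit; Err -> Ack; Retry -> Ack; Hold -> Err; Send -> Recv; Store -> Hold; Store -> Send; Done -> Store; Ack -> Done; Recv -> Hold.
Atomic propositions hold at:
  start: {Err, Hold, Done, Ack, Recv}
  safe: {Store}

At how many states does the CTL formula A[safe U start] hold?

A[safe U start]: least fixpoint, start Z0 = Sat(start) = {Err, Hold, Done, Ack, Recv}, add states in Sat(safe) with every successor in Z. Already a fixed point.
Sat(A[safe U start]) = {Err, Hold, Done, Ack, Recv}
|Sat(A[safe U start])| = |{Err, Hold, Done, Ack, Recv}| = 5.

5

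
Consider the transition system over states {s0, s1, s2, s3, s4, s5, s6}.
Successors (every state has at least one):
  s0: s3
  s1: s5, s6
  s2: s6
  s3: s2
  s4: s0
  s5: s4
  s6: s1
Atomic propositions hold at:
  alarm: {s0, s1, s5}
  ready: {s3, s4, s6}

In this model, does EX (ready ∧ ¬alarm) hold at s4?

Sat(¬alarm) = {s2, s3, s4, s6}
Sat(ready ∧ ¬alarm) = {s3, s4, s6}
Sat(EX (ready ∧ ¬alarm)) = {s : some successor in {s3, s4, s6}} = {s0, s1, s2, s5}
s4 ∉ Sat(EX (ready ∧ ¬alarm)) = {s0, s1, s2, s5}, so the formula does not hold at s4.

No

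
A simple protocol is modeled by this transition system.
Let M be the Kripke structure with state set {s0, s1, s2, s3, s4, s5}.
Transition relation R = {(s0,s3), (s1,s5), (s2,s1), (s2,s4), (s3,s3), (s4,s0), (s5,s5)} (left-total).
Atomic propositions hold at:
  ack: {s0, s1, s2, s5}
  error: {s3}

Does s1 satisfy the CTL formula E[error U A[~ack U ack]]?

Sat(~ack) = {s3, s4}
A[~ack U ack]: least fixpoint, start Z0 = Sat(ack) = {s0, s1, s2, s5}, add states in Sat(~ack) with every successor in Z. Z1 = {s0, s1, s2, s4, s5}; fixed.
Sat(A[~ack U ack]) = {s0, s1, s2, s4, s5}
E[error U A[~ack U ack]]: least fixpoint, start Z0 = Sat(A[~ack U ack]) = {s0, s1, s2, s4, s5}, add states in Sat(error) with some successor in Z. Already a fixed point.
Sat(E[error U A[~ack U ack]]) = {s0, s1, s2, s4, s5}
s1 ∈ Sat(E[error U A[~ack U ack]]) = {s0, s1, s2, s4, s5}, so the formula holds at s1.

Yes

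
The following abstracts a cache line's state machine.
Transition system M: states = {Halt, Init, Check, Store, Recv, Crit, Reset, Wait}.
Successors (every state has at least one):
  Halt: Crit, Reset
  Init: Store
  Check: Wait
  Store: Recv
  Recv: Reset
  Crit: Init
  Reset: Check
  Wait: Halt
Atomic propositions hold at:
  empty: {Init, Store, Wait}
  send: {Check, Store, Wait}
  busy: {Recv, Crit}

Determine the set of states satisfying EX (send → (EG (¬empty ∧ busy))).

Sat(¬empty) = {Halt, Check, Recv, Crit, Reset}
Sat(¬empty ∧ busy) = {Recv, Crit}
EG (¬empty ∧ busy): greatest fixpoint, start Z0 = {Recv, Crit}, keep only states in Sat with some successor in Z. Z1 = ∅; fixed.
Sat(EG (¬empty ∧ busy)) = ∅
Sat(send → (EG (¬empty ∧ busy))) = {Halt, Init, Recv, Crit, Reset}
Sat(EX (send → (EG (¬empty ∧ busy)))) = {s : some successor in {Halt, Init, Recv, Crit, Reset}} = {Halt, Store, Recv, Crit, Wait}

{Halt, Store, Recv, Crit, Wait}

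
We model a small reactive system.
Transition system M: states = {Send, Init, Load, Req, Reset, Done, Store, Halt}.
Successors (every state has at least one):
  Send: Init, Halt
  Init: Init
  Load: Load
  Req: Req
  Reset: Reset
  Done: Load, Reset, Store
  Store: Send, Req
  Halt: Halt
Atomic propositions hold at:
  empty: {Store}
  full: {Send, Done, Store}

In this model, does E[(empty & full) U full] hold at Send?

Sat(empty & full) = {Store}
E[(empty & full) U full]: least fixpoint, start Z0 = Sat(full) = {Send, Done, Store}, add states in Sat(empty & full) with some successor in Z. Already a fixed point.
Sat(E[(empty & full) U full]) = {Send, Done, Store}
Send ∈ Sat(E[(empty & full) U full]) = {Send, Done, Store}, so the formula holds at Send.

Yes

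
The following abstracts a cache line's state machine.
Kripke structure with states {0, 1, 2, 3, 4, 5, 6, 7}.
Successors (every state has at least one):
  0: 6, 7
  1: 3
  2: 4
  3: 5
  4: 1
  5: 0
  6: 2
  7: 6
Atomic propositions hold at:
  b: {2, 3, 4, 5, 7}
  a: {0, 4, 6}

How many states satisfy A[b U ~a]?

6

Sat(~a) = {1, 2, 3, 5, 7}
A[b U ~a]: least fixpoint, start Z0 = Sat(~a) = {1, 2, 3, 5, 7}, add states in Sat(b) with every successor in Z. Z1 = {1, 2, 3, 4, 5, 7}; fixed.
Sat(A[b U ~a]) = {1, 2, 3, 4, 5, 7}
|Sat(A[b U ~a])| = |{1, 2, 3, 4, 5, 7}| = 6.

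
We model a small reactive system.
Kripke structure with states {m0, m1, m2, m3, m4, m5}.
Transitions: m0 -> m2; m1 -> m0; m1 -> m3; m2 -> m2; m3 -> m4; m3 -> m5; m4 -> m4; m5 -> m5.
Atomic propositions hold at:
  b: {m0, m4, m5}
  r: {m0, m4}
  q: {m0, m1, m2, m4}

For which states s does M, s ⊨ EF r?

EF r: least fixpoint, start Z0 = {m0, m4}, add states with some successor in Z. Z1 = {m0, m1, m3, m4}; fixed.
Sat(EF r) = {m0, m1, m3, m4}

{m0, m1, m3, m4}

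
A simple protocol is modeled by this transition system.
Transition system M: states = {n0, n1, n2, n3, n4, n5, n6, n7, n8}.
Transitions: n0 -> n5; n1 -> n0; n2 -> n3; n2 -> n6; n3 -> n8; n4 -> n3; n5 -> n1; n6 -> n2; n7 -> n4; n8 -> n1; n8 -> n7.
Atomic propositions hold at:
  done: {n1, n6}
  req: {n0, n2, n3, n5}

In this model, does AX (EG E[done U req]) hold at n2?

E[done U req]: least fixpoint, start Z0 = Sat(req) = {n0, n2, n3, n5}, add states in Sat(done) with some successor in Z. Z1 = {n0, n1, n2, n3, n5, n6}; fixed.
Sat(E[done U req]) = {n0, n1, n2, n3, n5, n6}
EG E[done U req]: greatest fixpoint, start Z0 = {n0, n1, n2, n3, n5, n6}, keep only states in Sat with some successor in Z. Z1 = {n0, n1, n2, n5, n6}; fixed.
Sat(EG E[done U req]) = {n0, n1, n2, n5, n6}
Sat(AX (EG E[done U req])) = {s : every successor in {n0, n1, n2, n5, n6}} = {n0, n1, n5, n6}
n2 ∉ Sat(AX (EG E[done U req])) = {n0, n1, n5, n6}, so the formula does not hold at n2.

No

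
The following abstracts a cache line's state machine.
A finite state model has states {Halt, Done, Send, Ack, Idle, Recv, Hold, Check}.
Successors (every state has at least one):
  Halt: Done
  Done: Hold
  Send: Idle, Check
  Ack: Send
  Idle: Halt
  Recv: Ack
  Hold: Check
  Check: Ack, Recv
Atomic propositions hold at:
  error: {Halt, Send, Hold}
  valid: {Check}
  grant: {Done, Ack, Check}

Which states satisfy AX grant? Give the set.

Sat(AX grant) = {s : every successor in {Done, Ack, Check}} = {Halt, Recv, Hold}

{Halt, Recv, Hold}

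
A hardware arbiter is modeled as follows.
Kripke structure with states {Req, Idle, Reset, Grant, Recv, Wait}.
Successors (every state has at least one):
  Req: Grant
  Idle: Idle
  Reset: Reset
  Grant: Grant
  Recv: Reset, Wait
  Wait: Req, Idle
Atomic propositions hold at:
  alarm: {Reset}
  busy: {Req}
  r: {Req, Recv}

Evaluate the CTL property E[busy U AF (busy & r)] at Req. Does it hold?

Sat(busy & r) = {Req}
AF (busy & r): least fixpoint, start Z0 = {Req}, add states with every successor in Z. Already a fixed point.
Sat(AF (busy & r)) = {Req}
E[busy U AF (busy & r)]: least fixpoint, start Z0 = Sat(AF (busy & r)) = {Req}, add states in Sat(busy) with some successor in Z. Already a fixed point.
Sat(E[busy U AF (busy & r)]) = {Req}
Req ∈ Sat(E[busy U AF (busy & r)]) = {Req}, so the formula holds at Req.

Yes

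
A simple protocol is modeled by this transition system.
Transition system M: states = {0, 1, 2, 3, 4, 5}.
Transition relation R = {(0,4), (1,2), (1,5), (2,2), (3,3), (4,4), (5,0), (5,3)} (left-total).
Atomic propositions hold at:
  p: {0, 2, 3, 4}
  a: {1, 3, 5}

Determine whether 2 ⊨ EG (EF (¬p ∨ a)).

Sat(¬p) = {1, 5}
Sat(¬p ∨ a) = {1, 3, 5}
EF (¬p ∨ a): least fixpoint, start Z0 = {1, 3, 5}, add states with some successor in Z. Already a fixed point.
Sat(EF (¬p ∨ a)) = {1, 3, 5}
EG (EF (¬p ∨ a)): greatest fixpoint, start Z0 = {1, 3, 5}, keep only states in Sat with some successor in Z. Already a fixed point.
Sat(EG (EF (¬p ∨ a))) = {1, 3, 5}
2 ∉ Sat(EG (EF (¬p ∨ a))) = {1, 3, 5}, so the formula does not hold at 2.

No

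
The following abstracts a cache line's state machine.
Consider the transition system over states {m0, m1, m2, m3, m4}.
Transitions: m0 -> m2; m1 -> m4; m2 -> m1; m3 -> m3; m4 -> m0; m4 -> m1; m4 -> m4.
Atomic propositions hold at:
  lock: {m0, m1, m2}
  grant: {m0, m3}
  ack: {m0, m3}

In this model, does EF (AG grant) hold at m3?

AG grant: greatest fixpoint, start Z0 = {m0, m3}, keep only states in Sat with every successor in Z. Z1 = {m3}; fixed.
Sat(AG grant) = {m3}
EF (AG grant): least fixpoint, start Z0 = {m3}, add states with some successor in Z. Already a fixed point.
Sat(EF (AG grant)) = {m3}
m3 ∈ Sat(EF (AG grant)) = {m3}, so the formula holds at m3.

Yes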